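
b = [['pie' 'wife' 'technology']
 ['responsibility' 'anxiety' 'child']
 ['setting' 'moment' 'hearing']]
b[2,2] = 'hearing'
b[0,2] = 'technology'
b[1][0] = 'responsibility'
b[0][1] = 'wife'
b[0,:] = ['pie', 'wife', 'technology']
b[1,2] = 'child'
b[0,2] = 'technology'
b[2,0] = 'setting'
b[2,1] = 'moment'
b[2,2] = 'hearing'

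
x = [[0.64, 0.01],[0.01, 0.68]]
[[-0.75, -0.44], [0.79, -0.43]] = x@ [[-1.19, -0.68], [1.18, -0.62]]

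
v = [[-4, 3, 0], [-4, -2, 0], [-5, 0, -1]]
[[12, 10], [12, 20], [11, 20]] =v@[[-3, -4], [0, -2], [4, 0]]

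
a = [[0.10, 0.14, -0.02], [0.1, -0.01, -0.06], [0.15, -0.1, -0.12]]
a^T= [[0.1, 0.1, 0.15],[0.14, -0.01, -0.10],[-0.02, -0.06, -0.12]]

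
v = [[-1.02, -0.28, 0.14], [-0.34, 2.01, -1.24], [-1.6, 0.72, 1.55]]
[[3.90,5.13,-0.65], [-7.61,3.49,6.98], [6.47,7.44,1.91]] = v@[[-2.74, -5.24, -0.29], [-2.66, 0.37, 3.11], [2.58, -0.78, -0.51]]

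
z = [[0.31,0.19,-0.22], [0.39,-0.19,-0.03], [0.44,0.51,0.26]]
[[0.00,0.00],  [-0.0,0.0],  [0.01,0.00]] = z@[[0.00, -0.00],  [0.01, -0.0],  [-0.00, 0.00]]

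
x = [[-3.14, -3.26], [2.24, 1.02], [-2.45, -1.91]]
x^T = [[-3.14, 2.24, -2.45], [-3.26, 1.02, -1.91]]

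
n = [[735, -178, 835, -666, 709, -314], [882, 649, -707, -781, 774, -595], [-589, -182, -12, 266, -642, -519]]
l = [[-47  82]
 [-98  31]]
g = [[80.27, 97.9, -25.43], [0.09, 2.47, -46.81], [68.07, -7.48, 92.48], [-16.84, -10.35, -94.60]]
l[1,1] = 31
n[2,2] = -12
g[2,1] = -7.48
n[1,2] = -707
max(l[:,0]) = -47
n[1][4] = 774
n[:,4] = [709, 774, -642]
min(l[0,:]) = -47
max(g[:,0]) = 80.27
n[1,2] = -707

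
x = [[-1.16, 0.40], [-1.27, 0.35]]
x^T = [[-1.16, -1.27], [0.40, 0.35]]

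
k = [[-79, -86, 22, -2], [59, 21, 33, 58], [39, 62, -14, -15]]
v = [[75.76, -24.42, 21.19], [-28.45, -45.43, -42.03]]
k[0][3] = -2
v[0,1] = -24.42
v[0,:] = [75.76, -24.42, 21.19]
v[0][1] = -24.42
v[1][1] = -45.43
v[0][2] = 21.19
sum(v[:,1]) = -69.85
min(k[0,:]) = -86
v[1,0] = -28.45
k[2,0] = 39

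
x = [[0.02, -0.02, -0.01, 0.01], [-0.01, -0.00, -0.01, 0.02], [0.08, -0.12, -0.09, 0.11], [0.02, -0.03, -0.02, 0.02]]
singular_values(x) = [0.21, 0.02, 0.0, 0.0]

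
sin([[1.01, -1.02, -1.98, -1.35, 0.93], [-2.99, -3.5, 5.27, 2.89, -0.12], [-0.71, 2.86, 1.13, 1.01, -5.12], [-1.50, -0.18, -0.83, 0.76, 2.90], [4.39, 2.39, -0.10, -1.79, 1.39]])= [[-3.35, -1.43, -1.05, 1.0, -2.63], [5.58, 1.8, 2.06, -1.64, 2.52], [9.24, 1.51, 3.3, -3.39, -1.77], [-9.15, -1.85, -3.87, 3.14, 1.42], [3.85, 2.91, 1.97, -0.36, 5.71]]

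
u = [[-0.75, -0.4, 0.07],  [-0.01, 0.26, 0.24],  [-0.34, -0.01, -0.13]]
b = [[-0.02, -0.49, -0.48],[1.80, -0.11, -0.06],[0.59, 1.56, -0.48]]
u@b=[[-0.66, 0.52, 0.35], [0.61, 0.35, -0.13], [-0.09, -0.04, 0.23]]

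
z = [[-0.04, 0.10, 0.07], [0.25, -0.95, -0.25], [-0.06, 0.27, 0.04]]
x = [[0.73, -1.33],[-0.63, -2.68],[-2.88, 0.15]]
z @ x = [[-0.29, -0.20], [1.5, 2.18], [-0.33, -0.64]]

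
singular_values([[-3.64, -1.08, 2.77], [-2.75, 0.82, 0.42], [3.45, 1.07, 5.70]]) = [6.82, 5.25, 1.39]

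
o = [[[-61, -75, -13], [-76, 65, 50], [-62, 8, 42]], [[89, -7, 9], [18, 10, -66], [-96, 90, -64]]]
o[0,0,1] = -75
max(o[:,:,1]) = 90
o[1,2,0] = -96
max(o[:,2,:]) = 90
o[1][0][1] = -7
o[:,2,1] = [8, 90]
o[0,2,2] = 42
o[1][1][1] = 10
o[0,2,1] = 8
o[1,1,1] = 10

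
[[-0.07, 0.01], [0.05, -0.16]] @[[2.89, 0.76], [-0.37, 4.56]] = [[-0.21, -0.01], [0.2, -0.69]]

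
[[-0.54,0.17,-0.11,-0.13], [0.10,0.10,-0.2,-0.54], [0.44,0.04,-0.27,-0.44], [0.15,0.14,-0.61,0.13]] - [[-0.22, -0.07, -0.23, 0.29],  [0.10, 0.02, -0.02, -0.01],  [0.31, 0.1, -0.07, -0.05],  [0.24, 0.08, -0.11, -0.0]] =[[-0.32, 0.24, 0.12, -0.42], [0.00, 0.08, -0.18, -0.53], [0.13, -0.06, -0.2, -0.39], [-0.09, 0.06, -0.50, 0.13]]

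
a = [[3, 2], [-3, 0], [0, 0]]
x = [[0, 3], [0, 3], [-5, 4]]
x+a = [[3, 5], [-3, 3], [-5, 4]]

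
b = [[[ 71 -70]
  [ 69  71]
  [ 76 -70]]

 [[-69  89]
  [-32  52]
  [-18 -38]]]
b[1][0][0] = -69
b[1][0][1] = 89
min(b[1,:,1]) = -38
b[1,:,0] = [-69, -32, -18]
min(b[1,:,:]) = -69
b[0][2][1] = -70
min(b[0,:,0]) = 69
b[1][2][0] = -18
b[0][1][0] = 69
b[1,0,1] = 89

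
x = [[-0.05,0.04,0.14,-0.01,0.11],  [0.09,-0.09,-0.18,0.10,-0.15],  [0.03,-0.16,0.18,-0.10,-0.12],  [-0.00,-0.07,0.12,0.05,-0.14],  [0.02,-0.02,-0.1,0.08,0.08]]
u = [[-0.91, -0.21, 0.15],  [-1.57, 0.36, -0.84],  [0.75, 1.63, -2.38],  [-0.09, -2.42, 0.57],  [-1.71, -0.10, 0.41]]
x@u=[[-0.1,0.27,-0.33], [0.17,-0.57,0.51], [0.57,0.48,-0.4], [0.43,0.06,-0.26], [-0.21,-0.38,0.34]]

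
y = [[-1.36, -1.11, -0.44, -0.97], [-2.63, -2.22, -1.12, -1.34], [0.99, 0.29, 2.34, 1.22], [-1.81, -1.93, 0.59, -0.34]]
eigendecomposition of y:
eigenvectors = [[-0.40, 0.12, -0.67, 0.71], [-0.71, 0.24, 0.45, -0.68], [0.19, -0.87, -0.08, -0.14], [-0.54, -0.4, 0.58, -0.15]]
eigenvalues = [-4.43, 2.68, 0.17, -0.0]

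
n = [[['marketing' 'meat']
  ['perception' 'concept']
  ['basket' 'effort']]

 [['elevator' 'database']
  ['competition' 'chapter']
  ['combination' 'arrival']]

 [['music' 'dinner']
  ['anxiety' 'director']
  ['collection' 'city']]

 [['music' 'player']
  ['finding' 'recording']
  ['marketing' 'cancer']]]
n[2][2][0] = 'collection'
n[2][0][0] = 'music'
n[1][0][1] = 'database'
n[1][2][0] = 'combination'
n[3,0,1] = 'player'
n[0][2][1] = 'effort'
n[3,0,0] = 'music'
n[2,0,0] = 'music'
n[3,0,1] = 'player'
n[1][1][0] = 'competition'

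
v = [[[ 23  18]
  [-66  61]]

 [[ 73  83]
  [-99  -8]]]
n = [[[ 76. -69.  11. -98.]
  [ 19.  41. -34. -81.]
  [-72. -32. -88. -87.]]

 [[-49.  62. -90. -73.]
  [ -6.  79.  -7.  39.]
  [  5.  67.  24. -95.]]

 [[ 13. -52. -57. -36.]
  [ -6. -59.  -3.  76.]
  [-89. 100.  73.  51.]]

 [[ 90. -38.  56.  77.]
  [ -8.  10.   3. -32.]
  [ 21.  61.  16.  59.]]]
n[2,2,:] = [-89.0, 100.0, 73.0, 51.0]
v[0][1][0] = -66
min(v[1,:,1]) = -8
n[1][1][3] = 39.0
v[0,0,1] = 18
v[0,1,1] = 61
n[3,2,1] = 61.0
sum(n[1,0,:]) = -150.0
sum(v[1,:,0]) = -26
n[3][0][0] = 90.0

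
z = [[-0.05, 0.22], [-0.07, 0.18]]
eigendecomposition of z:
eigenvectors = [[0.87+0.00j, (0.87-0j)], [(0.46+0.18j), (0.46-0.18j)]]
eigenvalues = [(0.06+0.05j), (0.06-0.05j)]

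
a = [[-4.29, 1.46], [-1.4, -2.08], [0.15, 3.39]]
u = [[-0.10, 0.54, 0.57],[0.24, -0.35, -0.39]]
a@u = [[0.78, -2.83, -3.01], [-0.36, -0.03, 0.01], [0.8, -1.11, -1.24]]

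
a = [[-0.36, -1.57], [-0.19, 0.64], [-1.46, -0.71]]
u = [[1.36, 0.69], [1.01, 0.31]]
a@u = [[-2.08,-0.74], [0.39,0.07], [-2.70,-1.23]]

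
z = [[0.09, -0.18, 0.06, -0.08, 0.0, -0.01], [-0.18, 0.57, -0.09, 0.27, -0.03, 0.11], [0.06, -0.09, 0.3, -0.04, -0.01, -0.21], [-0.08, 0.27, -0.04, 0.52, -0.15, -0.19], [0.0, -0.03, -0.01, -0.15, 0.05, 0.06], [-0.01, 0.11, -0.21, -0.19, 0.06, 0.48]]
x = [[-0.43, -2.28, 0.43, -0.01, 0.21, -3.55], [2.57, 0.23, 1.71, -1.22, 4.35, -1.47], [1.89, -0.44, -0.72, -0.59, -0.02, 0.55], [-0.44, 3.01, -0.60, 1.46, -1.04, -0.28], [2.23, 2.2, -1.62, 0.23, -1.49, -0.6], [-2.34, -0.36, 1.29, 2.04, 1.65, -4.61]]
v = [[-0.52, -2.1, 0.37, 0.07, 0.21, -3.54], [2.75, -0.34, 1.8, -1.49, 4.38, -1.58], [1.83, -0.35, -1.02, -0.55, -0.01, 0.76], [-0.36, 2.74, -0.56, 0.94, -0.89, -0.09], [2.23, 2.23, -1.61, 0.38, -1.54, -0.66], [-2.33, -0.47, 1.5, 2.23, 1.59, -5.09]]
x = z + v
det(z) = -0.00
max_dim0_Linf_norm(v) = 5.09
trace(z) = 2.01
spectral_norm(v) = 7.91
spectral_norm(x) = 7.49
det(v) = 104.22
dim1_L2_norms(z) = [0.22, 0.67, 0.38, 0.64, 0.17, 0.57]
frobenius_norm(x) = 10.89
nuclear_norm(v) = 21.91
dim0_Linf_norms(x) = [2.57, 3.01, 1.71, 2.04, 4.35, 4.61]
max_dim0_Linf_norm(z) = 0.57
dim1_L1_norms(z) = [0.42, 1.25, 0.71, 1.25, 0.3, 1.06]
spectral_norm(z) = 0.90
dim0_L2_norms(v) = [4.66, 4.17, 3.09, 2.92, 4.99, 6.48]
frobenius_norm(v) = 11.14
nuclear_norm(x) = 21.44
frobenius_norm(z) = 1.19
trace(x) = -5.56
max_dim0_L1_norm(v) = 11.72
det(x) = -17.62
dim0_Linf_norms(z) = [0.18, 0.57, 0.3, 0.52, 0.15, 0.48]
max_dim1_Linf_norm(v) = 5.09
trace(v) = -7.57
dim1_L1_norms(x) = [6.91, 11.55, 4.21, 6.83, 8.37, 12.29]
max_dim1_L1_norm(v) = 13.21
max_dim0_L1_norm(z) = 1.25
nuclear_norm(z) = 2.02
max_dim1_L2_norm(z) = 0.67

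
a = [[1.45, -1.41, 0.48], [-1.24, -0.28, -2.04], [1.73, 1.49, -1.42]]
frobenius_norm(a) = 4.16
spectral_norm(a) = 2.80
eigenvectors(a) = [[(-0.84+0j), (-0.15+0.21j), (-0.15-0.21j)], [0.52+0.00j, (0.21+0.6j), 0.21-0.60j], [(-0.18+0j), (0.72+0j), 0.72-0.00j]]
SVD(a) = [[-0.49, -0.34, -0.80],[0.66, 0.46, -0.59],[0.57, -0.82, -0.0]] @ diag([2.800706472362481, 2.6317439675398964, 1.599364544118778]) @ [[-0.19, 0.49, -0.85], [-0.94, -0.33, 0.02], [-0.27, 0.81, 0.52]]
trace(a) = -0.25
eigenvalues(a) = [(2.42+0j), (-1.34+1.76j), (-1.34-1.76j)]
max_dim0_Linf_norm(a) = 2.04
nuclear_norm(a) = 7.03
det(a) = 11.79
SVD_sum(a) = [[0.26, -0.67, 1.17], [-0.35, 0.89, -1.57], [-0.3, 0.78, -1.37]] + [[0.84,  0.3,  -0.02], [-1.15,  -0.4,  0.02], [2.03,  0.71,  -0.04]] + [[0.35, -1.04, -0.67], [0.26, -0.77, -0.5], [0.00, -0.01, -0.00]]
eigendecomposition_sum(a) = [[1.89-0.00j,(-0.66-0j),0.59+0.00j], [(-1.17+0j),(0.41+0j),(-0.36+0j)], [0.40-0.00j,(-0.14-0j),0.12+0.00j]] + [[(-0.22+0.14j), (-0.37+0.09j), -0.05-0.38j],[-0.04+0.64j, -0.34+0.89j, -0.84-0.43j],[0.67+0.28j, (0.81+0.7j), -0.77+0.73j]] + [[-0.22-0.14j,-0.37-0.09j,-0.05+0.38j], [-0.04-0.64j,(-0.34-0.89j),(-0.84+0.43j)], [0.67-0.28j,0.81-0.70j,-0.77-0.73j]]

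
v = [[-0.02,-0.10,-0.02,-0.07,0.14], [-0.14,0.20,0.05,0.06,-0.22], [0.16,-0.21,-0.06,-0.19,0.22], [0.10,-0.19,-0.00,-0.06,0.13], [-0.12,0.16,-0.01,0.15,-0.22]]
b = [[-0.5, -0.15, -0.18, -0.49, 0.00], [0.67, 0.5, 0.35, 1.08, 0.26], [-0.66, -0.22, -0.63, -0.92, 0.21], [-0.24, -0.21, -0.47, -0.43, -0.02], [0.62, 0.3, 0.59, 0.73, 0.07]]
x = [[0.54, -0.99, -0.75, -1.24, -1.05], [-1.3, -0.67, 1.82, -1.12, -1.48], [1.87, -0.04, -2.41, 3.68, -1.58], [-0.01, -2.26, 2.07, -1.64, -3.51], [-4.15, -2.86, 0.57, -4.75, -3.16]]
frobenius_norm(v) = 0.70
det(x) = 39.18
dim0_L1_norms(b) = [2.69, 1.38, 2.22, 3.65, 0.56]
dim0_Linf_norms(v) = [0.16, 0.21, 0.06, 0.19, 0.22]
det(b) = 0.00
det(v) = 0.00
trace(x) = -7.34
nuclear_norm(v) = 0.98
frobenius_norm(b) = 2.50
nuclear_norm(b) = 3.35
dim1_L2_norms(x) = [2.12, 2.98, 5.03, 4.94, 7.63]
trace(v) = -0.16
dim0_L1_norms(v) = [0.54, 0.86, 0.14, 0.53, 0.93]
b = v @ x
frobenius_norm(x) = 11.02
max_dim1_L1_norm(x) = 15.49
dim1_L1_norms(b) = [1.32, 2.86, 2.64, 1.37, 2.31]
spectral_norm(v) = 0.68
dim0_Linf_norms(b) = [0.67, 0.5, 0.63, 1.08, 0.26]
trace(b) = -0.99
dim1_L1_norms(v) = [0.35, 0.67, 0.84, 0.48, 0.66]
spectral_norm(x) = 9.46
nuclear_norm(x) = 18.77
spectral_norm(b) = 2.43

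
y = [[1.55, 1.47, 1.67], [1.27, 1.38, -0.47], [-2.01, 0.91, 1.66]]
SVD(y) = [[-0.81, -0.34, 0.47], [-0.55, 0.17, -0.82], [0.20, -0.92, -0.33]] @ diag([3.04459204924269, 2.8961563764780163, 1.0281232886545892]) @ [[-0.77, -0.58, -0.25], [0.53, -0.38, -0.76], [0.34, -0.72, 0.60]]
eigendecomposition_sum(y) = [[0.42+0.54j,  (-0-0.69j),  (0.53-0.64j)], [0.10-0.57j,  -0.43+0.39j,  (-0.7+0.03j)], [-0.73+0.74j,  1.04-0.15j,  1.07+0.66j]] + [[0.42-0.54j,(-0+0.69j),(0.53+0.64j)],[0.10+0.57j,(-0.43-0.39j),(-0.7-0.03j)],[-0.73-0.74j,(1.04+0.15j),(1.07-0.66j)]] + [[(0.71-0j), 1.48+0.00j, (0.61+0j)], [(1.07-0j), (2.23+0j), (0.92+0j)], [-0.56+0.00j, (-1.16-0j), -0.48-0.00j]]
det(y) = 9.07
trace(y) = 4.59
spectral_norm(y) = 3.04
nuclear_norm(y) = 6.97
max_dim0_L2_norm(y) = 2.84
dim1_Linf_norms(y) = [1.67, 1.38, 2.01]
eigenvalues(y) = [(1.06+1.6j), (1.06-1.6j), (2.46+0j)]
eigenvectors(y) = [[(-0.07+0.49j), (-0.07-0.49j), (0.51+0j)], [(0.35-0.24j), (0.35+0.24j), (0.77+0j)], [-0.76+0.00j, (-0.76-0j), -0.40+0.00j]]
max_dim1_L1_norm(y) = 4.69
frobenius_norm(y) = 4.33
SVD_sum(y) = [[1.92, 1.44, 0.63], [1.29, 0.97, 0.42], [-0.47, -0.35, -0.15]] + [[-0.53, 0.38, 0.75], [0.27, -0.19, -0.38], [-1.43, 1.02, 2.02]] + [[0.17, -0.35, 0.29], [-0.29, 0.61, -0.51], [-0.12, 0.24, -0.21]]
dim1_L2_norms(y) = [2.71, 1.93, 2.76]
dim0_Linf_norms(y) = [2.01, 1.47, 1.67]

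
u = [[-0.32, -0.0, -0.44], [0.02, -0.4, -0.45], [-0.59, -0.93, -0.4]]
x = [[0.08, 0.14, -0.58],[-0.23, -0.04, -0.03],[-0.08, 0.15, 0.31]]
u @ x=[[0.01, -0.11, 0.05], [0.13, -0.05, -0.14], [0.2, -0.11, 0.25]]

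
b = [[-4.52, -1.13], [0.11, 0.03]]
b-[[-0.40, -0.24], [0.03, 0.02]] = [[-4.12, -0.89], [0.08, 0.01]]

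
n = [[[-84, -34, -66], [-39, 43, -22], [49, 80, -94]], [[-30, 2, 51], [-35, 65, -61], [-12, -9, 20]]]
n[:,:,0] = [[-84, -39, 49], [-30, -35, -12]]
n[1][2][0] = -12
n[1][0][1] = 2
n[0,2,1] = 80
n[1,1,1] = 65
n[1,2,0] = -12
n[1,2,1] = -9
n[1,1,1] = 65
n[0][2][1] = 80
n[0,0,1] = -34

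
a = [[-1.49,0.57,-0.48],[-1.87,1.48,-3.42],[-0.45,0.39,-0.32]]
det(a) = -0.72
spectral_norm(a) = 4.41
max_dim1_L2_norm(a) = 4.17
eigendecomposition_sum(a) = [[-1.29+0.00j, 0.25-0.00j, (0.31-0j)],  [(-1.19+0j), (0.23-0j), 0.29-0.00j],  [(-0.17+0j), 0.03-0.00j, (0.04-0j)]] + [[(-0.1-0.07j),(0.16+0.04j),(-0.4+0.32j)], [-0.34-0.38j,0.63+0.27j,-1.85+0.98j], [-0.14-0.01j,0.18-0.07j,(-0.18+0.56j)]] + [[-0.10+0.07j, (0.16-0.04j), (-0.4-0.32j)], [(-0.34+0.38j), 0.63-0.27j, -1.85-0.98j], [(-0.14+0.01j), (0.18+0.07j), -0.18-0.56j]]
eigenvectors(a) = [[-0.73+0.00j,0.22-0.04j,0.22+0.04j], [(-0.67+0j),0.94+0.00j,(0.94-0j)], [-0.09+0.00j,0.19-0.18j,0.19+0.18j]]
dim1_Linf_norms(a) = [1.49, 3.42, 0.45]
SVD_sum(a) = [[-0.70, 0.50, -1.04], [-2.15, 1.53, -3.21], [-0.32, 0.23, -0.48]] + [[-0.78,0.11,0.57], [0.28,-0.04,-0.21], [-0.17,0.02,0.13]] + [[-0.01, -0.03, -0.01], [-0.00, -0.01, -0.0], [0.04, 0.14, 0.04]]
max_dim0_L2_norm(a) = 3.47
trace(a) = -0.33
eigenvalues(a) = [(-1.03+0j), (0.35+0.76j), (0.35-0.76j)]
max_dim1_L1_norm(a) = 6.77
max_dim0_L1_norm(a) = 4.22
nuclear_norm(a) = 5.62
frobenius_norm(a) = 4.54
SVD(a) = [[-0.31, 0.92, -0.24], [-0.94, -0.33, -0.07], [-0.14, 0.2, 0.97]] @ diag([4.4129814290698715, 1.0574533259636703, 0.15325589741602413]) @ [[0.52,-0.37,0.77],[-0.8,0.11,0.59],[0.3,0.92,0.24]]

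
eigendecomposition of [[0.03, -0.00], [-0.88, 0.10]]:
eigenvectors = [[0.0, 0.08], [1.0, 1.00]]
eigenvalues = [0.1, 0.03]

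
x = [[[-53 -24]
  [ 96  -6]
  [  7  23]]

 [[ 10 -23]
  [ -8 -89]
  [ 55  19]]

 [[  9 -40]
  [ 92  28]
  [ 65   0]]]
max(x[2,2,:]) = 65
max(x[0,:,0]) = 96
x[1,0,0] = 10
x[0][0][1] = -24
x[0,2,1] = 23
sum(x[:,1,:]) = 113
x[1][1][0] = -8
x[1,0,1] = -23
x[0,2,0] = 7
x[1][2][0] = 55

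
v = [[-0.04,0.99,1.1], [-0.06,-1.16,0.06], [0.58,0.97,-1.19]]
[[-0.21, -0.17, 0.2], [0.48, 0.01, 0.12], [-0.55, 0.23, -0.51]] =v @ [[0.1,0.17,-0.23], [-0.41,-0.02,-0.08], [0.18,-0.13,0.25]]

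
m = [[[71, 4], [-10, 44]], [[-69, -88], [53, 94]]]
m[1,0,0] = -69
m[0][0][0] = 71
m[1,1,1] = 94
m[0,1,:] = [-10, 44]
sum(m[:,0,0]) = 2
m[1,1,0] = 53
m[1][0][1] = -88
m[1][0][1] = -88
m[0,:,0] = [71, -10]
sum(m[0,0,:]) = 75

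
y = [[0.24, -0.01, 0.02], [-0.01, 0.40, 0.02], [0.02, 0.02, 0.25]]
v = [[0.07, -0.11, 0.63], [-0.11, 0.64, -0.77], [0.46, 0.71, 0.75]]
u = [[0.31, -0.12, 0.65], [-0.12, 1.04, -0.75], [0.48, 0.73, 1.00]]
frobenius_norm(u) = 1.99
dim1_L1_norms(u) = [1.08, 1.91, 2.21]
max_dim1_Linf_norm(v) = 0.77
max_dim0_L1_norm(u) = 2.4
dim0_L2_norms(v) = [0.48, 0.96, 1.25]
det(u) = 0.14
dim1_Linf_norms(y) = [0.24, 0.4, 0.25]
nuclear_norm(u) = 2.87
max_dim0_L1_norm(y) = 0.43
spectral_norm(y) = 0.40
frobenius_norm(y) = 0.53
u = y + v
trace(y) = 0.89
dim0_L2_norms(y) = [0.24, 0.4, 0.25]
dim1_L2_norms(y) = [0.24, 0.4, 0.25]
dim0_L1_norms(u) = [0.91, 1.89, 2.4]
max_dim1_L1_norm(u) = 2.21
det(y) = 0.02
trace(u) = 2.35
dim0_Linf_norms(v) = [0.46, 0.71, 0.77]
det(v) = -0.13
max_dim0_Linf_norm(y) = 0.4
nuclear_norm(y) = 0.89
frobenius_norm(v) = 1.65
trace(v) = 1.46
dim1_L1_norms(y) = [0.27, 0.43, 0.29]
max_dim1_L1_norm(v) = 1.92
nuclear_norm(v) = 2.40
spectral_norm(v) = 1.31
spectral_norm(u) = 1.51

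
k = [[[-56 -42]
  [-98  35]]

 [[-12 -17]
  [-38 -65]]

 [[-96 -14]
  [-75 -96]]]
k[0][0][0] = -56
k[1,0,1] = -17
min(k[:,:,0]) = -98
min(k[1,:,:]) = -65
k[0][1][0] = -98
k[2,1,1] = -96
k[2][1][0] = -75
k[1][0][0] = -12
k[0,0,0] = -56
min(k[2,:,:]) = -96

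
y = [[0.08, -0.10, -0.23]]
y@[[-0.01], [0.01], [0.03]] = [[-0.01]]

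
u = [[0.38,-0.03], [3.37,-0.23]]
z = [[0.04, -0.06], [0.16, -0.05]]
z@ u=[[-0.19, 0.01], [-0.11, 0.01]]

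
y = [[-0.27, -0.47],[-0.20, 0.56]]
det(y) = -0.25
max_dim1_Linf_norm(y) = 0.56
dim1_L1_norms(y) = [0.74, 0.76]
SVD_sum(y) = [[-0.02, -0.48], [0.02, 0.55]] + [[-0.25, 0.01], [-0.22, 0.01]]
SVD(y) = [[-0.66, 0.76], [0.76, 0.66]] @ diag([0.7314546692028252, 0.33522241407964604]) @ [[0.04, 1.0],[-1.0, 0.04]]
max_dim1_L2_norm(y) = 0.59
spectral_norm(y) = 0.73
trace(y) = 0.29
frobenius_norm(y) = 0.80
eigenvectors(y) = [[-0.98, 0.45], [-0.21, -0.89]]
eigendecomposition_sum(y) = [[-0.33,-0.17], [-0.07,-0.04]] + [[0.06, -0.30], [-0.13, 0.6]]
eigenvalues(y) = [-0.37, 0.66]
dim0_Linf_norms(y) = [0.27, 0.56]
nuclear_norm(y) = 1.07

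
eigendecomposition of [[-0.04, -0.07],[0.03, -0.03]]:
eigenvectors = [[0.84+0.00j, (0.84-0j)],[(-0.06-0.54j), (-0.06+0.54j)]]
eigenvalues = [(-0.03+0.05j), (-0.03-0.05j)]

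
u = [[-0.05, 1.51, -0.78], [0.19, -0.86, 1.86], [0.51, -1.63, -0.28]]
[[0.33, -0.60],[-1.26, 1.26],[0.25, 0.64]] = u @ [[-0.42, 1.24], [-0.16, -0.09], [-0.71, 0.51]]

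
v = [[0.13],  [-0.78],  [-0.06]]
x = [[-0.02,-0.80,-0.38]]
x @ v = [[0.64]]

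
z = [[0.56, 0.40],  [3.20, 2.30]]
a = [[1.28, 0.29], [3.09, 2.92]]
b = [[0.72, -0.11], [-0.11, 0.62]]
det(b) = 0.43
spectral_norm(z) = 4.00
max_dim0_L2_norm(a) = 3.34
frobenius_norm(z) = 4.00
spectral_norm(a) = 4.40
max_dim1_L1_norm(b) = 0.83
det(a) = 2.84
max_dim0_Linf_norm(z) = 3.2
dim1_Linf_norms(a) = [1.28, 3.09]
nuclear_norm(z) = 4.00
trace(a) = 4.20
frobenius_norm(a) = 4.45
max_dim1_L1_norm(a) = 6.01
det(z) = 0.01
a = b + z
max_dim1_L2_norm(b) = 0.73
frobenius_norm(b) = 0.96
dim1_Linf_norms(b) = [0.72, 0.62]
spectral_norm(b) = 0.79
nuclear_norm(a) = 5.05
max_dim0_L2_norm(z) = 3.25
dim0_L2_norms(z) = [3.25, 2.33]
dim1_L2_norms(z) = [0.69, 3.94]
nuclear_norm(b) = 1.34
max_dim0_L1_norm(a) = 4.37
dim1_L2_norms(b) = [0.73, 0.63]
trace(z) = 2.86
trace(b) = 1.34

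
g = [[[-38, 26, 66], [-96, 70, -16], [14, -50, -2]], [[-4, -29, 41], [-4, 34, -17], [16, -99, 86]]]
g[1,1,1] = 34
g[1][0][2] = 41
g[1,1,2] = -17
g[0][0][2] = 66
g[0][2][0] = 14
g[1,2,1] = -99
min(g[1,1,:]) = -17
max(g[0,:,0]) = 14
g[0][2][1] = -50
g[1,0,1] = -29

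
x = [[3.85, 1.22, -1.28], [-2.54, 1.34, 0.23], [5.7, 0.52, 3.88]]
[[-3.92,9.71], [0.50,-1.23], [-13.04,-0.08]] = x @ [[-1.09,1.25], [-1.42,1.81], [-1.57,-2.1]]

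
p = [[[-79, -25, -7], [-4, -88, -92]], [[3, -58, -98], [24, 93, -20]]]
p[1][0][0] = 3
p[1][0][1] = -58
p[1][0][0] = 3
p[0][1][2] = -92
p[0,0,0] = -79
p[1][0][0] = 3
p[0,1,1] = -88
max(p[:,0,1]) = -25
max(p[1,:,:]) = 93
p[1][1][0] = 24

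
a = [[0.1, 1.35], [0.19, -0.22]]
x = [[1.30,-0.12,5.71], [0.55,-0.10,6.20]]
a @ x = [[0.87,-0.15,8.94], [0.13,-0.0,-0.28]]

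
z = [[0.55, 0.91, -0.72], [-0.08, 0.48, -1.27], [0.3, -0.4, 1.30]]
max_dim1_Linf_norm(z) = 1.3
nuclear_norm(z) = 3.07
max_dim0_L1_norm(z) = 3.29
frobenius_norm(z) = 2.33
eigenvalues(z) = [(1.2+0.33j), (1.2-0.33j), (-0.07+0j)]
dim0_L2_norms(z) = [0.63, 1.1, 1.95]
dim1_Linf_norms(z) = [0.91, 1.27, 1.3]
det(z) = -0.11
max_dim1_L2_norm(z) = 1.39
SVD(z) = [[-0.49, 0.86, -0.16], [-0.62, -0.21, 0.76], [0.61, 0.47, 0.63]] @ diag([2.174836460028133, 0.8398297221488302, 0.05892715781132297]) @ [[-0.02, -0.45, 0.89], [0.75, 0.58, 0.31], [0.66, -0.67, -0.33]]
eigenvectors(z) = [[-0.84+0.00j,  (-0.84-0j),  -0.63+0.00j], [-0.41-0.15j,  -0.41+0.15j,  0.70+0.00j], [(0.24+0.19j),  0.24-0.19j,  0.34+0.00j]]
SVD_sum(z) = [[0.02, 0.48, -0.95], [0.02, 0.61, -1.2], [-0.02, -0.61, 1.19]] + [[0.54, 0.42, 0.22], [-0.13, -0.10, -0.05], [0.3, 0.23, 0.12]] + [[-0.01, 0.01, 0.00],[0.03, -0.03, -0.01],[0.02, -0.03, -0.01]]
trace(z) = 2.33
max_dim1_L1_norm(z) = 2.18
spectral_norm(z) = 2.17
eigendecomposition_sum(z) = [[(0.28+0.99j), (0.44-0.27j), -0.38+2.38j], [-0.05+0.53j, (0.26-0.05j), (-0.62+1.08j)], [0.15-0.35j, (-0.19-0.02j), 0.66-0.60j]] + [[0.28-0.99j,0.44+0.27j,(-0.38-2.38j)], [(-0.05-0.53j),0.26+0.05j,-0.62-1.08j], [0.15+0.35j,-0.19+0.02j,(0.66+0.6j)]] + [[(-0.01-0j), (0.04-0j), 0.03+0.00j], [0.01+0.00j, -0.04+0.00j, -0.03-0.00j], [(0.01+0j), -0.02+0.00j, -0.02-0.00j]]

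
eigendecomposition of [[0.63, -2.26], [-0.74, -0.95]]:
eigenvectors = [[0.95, 0.70], [-0.31, 0.71]]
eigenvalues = [1.36, -1.68]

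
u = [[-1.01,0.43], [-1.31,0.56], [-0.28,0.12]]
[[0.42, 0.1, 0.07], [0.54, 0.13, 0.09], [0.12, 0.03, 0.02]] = u @ [[-0.43,0.00,0.01], [-0.04,0.24,0.19]]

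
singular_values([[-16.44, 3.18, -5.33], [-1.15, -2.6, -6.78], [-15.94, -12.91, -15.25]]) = [29.32, 12.01, 3.45]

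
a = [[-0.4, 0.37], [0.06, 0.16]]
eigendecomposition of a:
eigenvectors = [[-0.99, -0.53],  [0.1, -0.85]]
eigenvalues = [-0.44, 0.2]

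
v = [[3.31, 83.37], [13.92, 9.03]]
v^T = [[3.31, 13.92], [83.37, 9.03]]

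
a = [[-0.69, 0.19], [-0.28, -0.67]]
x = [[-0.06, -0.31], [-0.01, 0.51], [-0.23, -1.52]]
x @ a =[[0.13, 0.2], [-0.14, -0.34], [0.58, 0.97]]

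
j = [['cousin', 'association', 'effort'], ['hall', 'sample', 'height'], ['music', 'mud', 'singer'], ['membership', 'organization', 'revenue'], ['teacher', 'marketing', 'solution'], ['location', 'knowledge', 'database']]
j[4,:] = ['teacher', 'marketing', 'solution']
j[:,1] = ['association', 'sample', 'mud', 'organization', 'marketing', 'knowledge']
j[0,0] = 'cousin'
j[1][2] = 'height'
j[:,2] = ['effort', 'height', 'singer', 'revenue', 'solution', 'database']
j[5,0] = 'location'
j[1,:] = ['hall', 'sample', 'height']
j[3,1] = 'organization'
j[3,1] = 'organization'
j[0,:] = ['cousin', 'association', 'effort']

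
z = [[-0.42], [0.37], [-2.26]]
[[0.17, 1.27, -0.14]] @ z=[[0.71]]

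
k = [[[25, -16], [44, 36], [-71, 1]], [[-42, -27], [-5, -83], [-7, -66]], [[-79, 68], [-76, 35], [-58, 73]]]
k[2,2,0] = -58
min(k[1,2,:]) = -66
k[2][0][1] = 68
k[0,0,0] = 25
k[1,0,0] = -42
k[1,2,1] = -66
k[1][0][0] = -42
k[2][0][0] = -79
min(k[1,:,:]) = -83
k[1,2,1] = -66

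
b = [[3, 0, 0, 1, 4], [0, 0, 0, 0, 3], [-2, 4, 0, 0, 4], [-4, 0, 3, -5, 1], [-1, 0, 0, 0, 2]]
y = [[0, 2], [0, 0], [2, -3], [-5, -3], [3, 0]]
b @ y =[[7, 3], [9, 0], [12, -4], [34, -2], [6, -2]]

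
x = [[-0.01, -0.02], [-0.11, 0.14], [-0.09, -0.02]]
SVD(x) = [[0.04, 0.25], [-0.96, -0.25], [-0.27, 0.93]] @ diag([0.183711984593432, 0.08336610052498919]) @ [[0.71, -0.71], [-0.71, -0.71]]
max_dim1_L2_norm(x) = 0.18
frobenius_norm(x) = 0.20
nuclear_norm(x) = 0.27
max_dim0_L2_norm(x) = 0.14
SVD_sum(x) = [[0.01, -0.01], [-0.12, 0.13], [-0.03, 0.03]] + [[-0.02, -0.01], [0.01, 0.01], [-0.06, -0.05]]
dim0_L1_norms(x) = [0.21, 0.18]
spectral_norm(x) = 0.18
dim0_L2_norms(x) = [0.14, 0.14]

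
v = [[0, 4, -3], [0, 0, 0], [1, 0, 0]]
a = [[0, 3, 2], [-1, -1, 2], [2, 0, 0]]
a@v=[[2, 0, 0], [2, -4, 3], [0, 8, -6]]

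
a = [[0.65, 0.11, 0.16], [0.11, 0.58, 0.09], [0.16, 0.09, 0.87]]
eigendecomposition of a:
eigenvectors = [[-0.48, -0.65, -0.60], [-0.3, 0.76, -0.58], [-0.82, 0.09, 0.56]]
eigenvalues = [1.0, 0.5, 0.61]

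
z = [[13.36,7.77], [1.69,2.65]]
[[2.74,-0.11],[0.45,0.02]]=z @ [[0.17, -0.02], [0.06, 0.02]]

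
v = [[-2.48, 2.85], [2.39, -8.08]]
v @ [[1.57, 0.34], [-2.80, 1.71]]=[[-11.87, 4.03], [26.38, -13.0]]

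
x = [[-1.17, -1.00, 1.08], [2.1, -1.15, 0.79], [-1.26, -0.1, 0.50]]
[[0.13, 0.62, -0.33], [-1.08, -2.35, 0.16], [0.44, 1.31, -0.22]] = x@[[-0.34, -0.76, 0.15], [0.39, 1.33, 0.11], [0.11, 0.98, -0.04]]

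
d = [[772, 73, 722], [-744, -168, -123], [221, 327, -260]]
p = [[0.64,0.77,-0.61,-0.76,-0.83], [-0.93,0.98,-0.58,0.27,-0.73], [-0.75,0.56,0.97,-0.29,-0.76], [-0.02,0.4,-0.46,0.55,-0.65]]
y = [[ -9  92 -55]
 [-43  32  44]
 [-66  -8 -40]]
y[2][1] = -8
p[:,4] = [-0.827, -0.731, -0.761, -0.654]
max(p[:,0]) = 0.643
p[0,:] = [0.643, 0.77, -0.612, -0.755, -0.827]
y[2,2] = -40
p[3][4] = -0.654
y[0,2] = -55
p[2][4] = -0.761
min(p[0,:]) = -0.827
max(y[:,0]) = -9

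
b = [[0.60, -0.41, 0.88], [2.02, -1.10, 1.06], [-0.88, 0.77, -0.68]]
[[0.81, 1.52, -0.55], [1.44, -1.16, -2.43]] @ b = [[4.04, -2.43, 2.70], [0.66, -1.19, 1.69]]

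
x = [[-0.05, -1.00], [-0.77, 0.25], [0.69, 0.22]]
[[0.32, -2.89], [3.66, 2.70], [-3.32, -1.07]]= x @ [[-4.78, -2.52], [-0.08, 3.02]]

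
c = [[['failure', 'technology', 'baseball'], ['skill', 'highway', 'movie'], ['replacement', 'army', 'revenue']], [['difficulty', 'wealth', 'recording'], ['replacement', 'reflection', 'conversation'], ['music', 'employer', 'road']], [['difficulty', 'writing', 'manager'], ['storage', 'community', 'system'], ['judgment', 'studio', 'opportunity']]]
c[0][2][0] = 'replacement'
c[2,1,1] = 'community'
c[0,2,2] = 'revenue'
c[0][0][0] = 'failure'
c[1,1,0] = 'replacement'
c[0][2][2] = 'revenue'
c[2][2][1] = 'studio'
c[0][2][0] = 'replacement'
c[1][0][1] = 'wealth'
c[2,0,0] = 'difficulty'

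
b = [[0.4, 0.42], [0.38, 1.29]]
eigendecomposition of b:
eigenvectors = [[-0.94, -0.37], [0.34, -0.93]]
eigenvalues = [0.25, 1.44]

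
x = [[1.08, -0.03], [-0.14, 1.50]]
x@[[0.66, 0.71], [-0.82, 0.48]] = [[0.74,0.75], [-1.32,0.62]]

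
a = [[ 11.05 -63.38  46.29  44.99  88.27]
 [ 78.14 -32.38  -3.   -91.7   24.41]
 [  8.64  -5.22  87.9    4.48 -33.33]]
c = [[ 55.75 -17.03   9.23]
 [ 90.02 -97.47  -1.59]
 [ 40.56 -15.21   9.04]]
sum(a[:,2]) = 131.19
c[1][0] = 90.02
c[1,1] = -97.47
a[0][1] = -63.38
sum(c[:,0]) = 186.32999999999998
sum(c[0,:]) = 47.95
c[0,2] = 9.23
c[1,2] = -1.59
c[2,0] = 40.56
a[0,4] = 88.27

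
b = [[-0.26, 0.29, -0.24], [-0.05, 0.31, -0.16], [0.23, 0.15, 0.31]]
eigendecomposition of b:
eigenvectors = [[-0.90+0.00j,  (-0.18+0.36j),  (-0.18-0.36j)], [0.05+0.00j,  (0.03+0.52j),  0.03-0.52j], [0.42+0.00j,  (0.75+0j),  0.75-0.00j]]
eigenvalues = [(-0.16+0j), (0.26+0.21j), (0.26-0.21j)]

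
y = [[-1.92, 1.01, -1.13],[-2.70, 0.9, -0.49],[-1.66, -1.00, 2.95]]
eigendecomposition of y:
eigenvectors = [[0.55,  -0.22,  -0.21], [0.74,  -0.88,  0.03], [0.38,  -0.42,  0.98]]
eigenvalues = [-1.34, 0.01, 3.27]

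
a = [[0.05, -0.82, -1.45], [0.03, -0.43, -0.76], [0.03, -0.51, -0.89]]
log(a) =[[(-5.54+2.28j), (3.8-0.96j), 6.16+2.20j],[(-0-0.91j), -3.38+2.12j, (3.06+2.35j)],[(-0.2+0.49j), (2.2+0.55j), (-1.29+1.88j)]]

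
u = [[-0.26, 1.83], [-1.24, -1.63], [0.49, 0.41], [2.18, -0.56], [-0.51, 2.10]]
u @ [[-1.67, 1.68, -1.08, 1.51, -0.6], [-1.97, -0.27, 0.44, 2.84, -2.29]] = [[-3.17, -0.93, 1.09, 4.80, -4.03], [5.28, -1.64, 0.62, -6.50, 4.48], [-1.63, 0.71, -0.35, 1.90, -1.23], [-2.54, 3.81, -2.60, 1.7, -0.03], [-3.29, -1.42, 1.47, 5.19, -4.5]]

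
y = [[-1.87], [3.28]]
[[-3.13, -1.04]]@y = [[2.44]]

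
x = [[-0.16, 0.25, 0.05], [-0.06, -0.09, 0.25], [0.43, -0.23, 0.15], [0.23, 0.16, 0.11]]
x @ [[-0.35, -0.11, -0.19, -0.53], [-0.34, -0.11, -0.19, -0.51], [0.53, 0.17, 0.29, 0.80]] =[[-0.00, -0.0, -0.0, -0.0], [0.18, 0.06, 0.1, 0.28], [0.01, 0.0, 0.01, 0.01], [-0.08, -0.02, -0.04, -0.12]]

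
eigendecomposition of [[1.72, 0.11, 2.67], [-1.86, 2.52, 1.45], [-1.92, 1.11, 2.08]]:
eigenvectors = [[(0.64+0j),  (0.64-0j),  (-0.47+0j)],  [0.35+0.47j,  (0.35-0.47j),  -0.88+0.00j],  [0.17+0.46j,  0.17-0.46j,  0.10+0.00j]]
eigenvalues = [(2.48+1.99j), (2.48-1.99j), (1.36+0j)]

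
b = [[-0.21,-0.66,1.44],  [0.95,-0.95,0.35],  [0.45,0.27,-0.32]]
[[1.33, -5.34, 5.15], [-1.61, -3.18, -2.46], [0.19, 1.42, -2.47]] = b @ [[0.33, -0.11, -3.40], [2.87, 2.24, 0.39], [2.29, -2.70, 3.26]]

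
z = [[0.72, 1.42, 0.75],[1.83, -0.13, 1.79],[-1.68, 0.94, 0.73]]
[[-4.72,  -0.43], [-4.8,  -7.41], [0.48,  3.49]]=z@[[-1.78, -1.97], [-1.89, 1.75], [-1.0, -2.00]]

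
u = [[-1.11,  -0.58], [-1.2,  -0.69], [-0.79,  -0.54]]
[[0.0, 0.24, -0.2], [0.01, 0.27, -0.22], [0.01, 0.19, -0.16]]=u @ [[0.05, -0.16, 0.11], [-0.10, -0.11, 0.13]]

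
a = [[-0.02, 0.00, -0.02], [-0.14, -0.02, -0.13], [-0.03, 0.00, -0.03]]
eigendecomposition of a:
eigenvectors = [[0.0, 0.67, 0.09],[1.0, -0.33, 0.99],[0.00, -0.67, 0.13]]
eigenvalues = [-0.02, 0.0, -0.05]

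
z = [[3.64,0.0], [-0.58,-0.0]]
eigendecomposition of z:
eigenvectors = [[0.00, 0.99], [1.0, -0.16]]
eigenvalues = [-0.0, 3.64]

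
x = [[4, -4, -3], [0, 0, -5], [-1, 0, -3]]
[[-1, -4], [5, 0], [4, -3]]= x@[[-1, 3], [0, 4], [-1, 0]]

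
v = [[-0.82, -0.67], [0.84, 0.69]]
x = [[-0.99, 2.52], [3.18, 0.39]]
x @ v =[[2.93,2.40], [-2.28,-1.86]]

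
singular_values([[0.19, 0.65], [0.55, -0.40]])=[0.78, 0.55]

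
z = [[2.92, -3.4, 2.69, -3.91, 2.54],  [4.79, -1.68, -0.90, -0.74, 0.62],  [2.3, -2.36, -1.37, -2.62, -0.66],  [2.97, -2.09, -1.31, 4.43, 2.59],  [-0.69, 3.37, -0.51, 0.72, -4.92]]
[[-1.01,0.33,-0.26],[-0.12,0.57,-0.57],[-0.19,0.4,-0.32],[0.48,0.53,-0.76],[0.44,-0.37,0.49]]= z @ [[-0.02,0.08,-0.08], [0.01,-0.06,0.06], [-0.12,-0.07,0.08], [0.12,0.0,-0.03], [-0.05,0.03,-0.06]]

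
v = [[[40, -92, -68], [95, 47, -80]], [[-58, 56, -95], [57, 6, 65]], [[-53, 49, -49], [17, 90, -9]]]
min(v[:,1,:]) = -80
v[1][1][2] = 65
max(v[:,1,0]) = 95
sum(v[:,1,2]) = -24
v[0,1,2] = -80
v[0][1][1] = 47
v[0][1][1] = 47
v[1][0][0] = -58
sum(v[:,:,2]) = -236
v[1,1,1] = 6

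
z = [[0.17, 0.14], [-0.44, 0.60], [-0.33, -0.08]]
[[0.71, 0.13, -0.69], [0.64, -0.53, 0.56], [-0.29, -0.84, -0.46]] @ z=[[0.29,  0.23], [0.16,  -0.27], [0.47,  -0.51]]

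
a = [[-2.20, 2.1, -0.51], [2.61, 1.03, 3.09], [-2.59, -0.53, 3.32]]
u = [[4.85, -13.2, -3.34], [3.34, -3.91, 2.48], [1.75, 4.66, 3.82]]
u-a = [[7.05, -15.3, -2.83],[0.73, -4.94, -0.61],[4.34, 5.19, 0.5]]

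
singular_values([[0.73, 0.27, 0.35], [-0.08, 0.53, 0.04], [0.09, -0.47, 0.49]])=[0.88, 0.79, 0.31]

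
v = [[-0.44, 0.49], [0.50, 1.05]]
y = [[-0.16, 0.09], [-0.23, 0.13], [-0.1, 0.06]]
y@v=[[0.12, 0.02], [0.17, 0.02], [0.07, 0.01]]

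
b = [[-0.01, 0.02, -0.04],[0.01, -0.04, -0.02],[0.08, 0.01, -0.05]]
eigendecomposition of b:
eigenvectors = [[0.24+0.50j, (0.24-0.5j), (0.11+0j)], [(0.03+0.25j), 0.03-0.25j, (-0.93+0j)], [(0.79+0j), (0.79-0j), (-0.36+0j)]]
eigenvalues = [(-0.03+0.05j), (-0.03-0.05j), (-0.05+0j)]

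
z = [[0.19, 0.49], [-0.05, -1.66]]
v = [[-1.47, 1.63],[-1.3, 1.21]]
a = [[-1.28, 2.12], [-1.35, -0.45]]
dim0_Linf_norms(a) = [1.35, 2.12]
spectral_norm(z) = 1.73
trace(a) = -1.73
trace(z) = -1.47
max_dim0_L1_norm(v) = 2.84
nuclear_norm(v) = 2.94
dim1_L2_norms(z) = [0.53, 1.66]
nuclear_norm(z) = 1.90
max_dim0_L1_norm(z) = 2.15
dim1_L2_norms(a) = [2.48, 1.42]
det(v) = 0.34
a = v + z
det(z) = -0.29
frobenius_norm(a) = 2.86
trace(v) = -0.26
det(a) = 3.44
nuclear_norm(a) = 3.88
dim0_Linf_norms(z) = [0.19, 1.66]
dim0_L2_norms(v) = [1.96, 2.03]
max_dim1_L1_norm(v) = 3.1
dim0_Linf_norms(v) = [1.47, 1.63]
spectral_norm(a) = 2.50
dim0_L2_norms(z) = [0.2, 1.73]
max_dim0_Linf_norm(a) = 2.12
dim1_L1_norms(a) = [3.4, 1.8]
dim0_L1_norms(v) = [2.77, 2.84]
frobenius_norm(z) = 1.74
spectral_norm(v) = 2.82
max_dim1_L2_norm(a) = 2.48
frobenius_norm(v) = 2.82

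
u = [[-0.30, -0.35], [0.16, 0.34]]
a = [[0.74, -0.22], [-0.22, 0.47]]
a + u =[[0.44,-0.57], [-0.06,0.81]]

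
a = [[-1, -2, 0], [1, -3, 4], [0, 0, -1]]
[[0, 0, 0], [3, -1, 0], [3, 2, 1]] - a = [[1, 2, 0], [2, 2, -4], [3, 2, 2]]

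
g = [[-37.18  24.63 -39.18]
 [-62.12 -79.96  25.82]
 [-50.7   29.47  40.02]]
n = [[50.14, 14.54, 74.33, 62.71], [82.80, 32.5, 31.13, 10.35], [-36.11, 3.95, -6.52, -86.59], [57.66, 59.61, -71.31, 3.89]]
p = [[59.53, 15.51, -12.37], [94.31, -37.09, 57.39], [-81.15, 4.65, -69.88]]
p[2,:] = [-81.15, 4.65, -69.88]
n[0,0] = 50.14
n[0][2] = 74.33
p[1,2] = 57.39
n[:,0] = [50.14, 82.8, -36.11, 57.66]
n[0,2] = 74.33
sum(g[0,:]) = -51.730000000000004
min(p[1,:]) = -37.09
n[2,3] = -86.59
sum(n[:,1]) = 110.6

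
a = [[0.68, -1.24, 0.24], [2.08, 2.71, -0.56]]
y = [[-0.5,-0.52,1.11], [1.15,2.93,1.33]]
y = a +[[-1.18,0.72,0.87], [-0.93,0.22,1.89]]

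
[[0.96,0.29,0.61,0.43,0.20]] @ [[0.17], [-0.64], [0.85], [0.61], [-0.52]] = [[0.65]]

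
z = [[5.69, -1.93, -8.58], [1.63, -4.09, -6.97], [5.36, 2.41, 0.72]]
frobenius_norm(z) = 14.59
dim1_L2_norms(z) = [10.47, 8.24, 5.92]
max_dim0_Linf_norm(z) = 8.58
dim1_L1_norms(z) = [16.2, 12.69, 8.49]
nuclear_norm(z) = 20.35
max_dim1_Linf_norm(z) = 8.58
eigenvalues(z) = [(1.86+6.75j), (1.86-6.75j), (-1.4+0j)]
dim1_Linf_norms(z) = [8.58, 6.97, 5.36]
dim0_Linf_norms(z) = [5.69, 4.09, 8.58]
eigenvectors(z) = [[0.64+0.00j,(0.64-0j),0.24+0.00j], [0.30+0.34j,0.30-0.34j,(-0.89+0j)], [0.22-0.58j,(0.22+0.58j),0.40+0.00j]]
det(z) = -68.61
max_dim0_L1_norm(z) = 16.27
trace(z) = 2.32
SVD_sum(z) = [[4.77, -3.00, -8.71], [3.58, -2.25, -6.54], [0.53, -0.34, -0.98]] + [[1.09, 0.70, 0.35], [-2.15, -1.39, -0.70], [4.69, 3.04, 1.52]] + [[-0.17, 0.37, -0.22], [0.20, -0.45, 0.27], [0.13, -0.29, 0.17]]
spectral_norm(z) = 13.03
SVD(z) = [[-0.80, 0.21, -0.57],[-0.6, -0.41, 0.69],[-0.09, 0.89, 0.45]] @ diag([13.025291645297056, 6.513620779459718, 0.8086543738490773]) @ [[-0.46, 0.29, 0.84], [0.81, 0.52, 0.26], [0.36, -0.8, 0.48]]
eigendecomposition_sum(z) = [[(2.98+2.09j), (-1.17+1.39j), (-4.41+1.84j)], [0.31+2.55j, -1.28+0.04j, -3.04-1.45j], [(2.91-1.99j), 0.86+1.53j, (0.16+4.62j)]] + [[(2.98-2.09j), (-1.17-1.39j), -4.41-1.84j], [(0.31-2.55j), -1.28-0.04j, -3.04+1.45j], [2.91+1.99j, (0.86-1.53j), (0.16-4.62j)]] + [[(-0.28+0j), (0.41-0j), 0.24-0.00j], [1.02-0.00j, (-1.52+0j), -0.88+0.00j], [(-0.46+0j), (0.68-0j), (0.4-0j)]]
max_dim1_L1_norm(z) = 16.2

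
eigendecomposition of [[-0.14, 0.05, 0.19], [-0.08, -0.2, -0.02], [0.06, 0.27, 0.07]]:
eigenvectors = [[0.61+0.00j, 0.71+0.00j, (0.71-0j)], [(0.56+0j), (-0.34+0.05j), -0.34-0.05j], [-0.56+0.00j, 0.61+0.13j, 0.61-0.13j]]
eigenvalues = [(-0.27+0j), (-0+0.04j), (-0-0.04j)]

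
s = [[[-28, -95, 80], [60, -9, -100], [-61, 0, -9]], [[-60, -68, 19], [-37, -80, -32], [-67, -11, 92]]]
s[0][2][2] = -9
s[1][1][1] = -80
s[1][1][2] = -32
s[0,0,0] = -28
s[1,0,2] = 19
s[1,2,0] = -67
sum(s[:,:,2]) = 50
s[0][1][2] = -100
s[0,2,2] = -9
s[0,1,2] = -100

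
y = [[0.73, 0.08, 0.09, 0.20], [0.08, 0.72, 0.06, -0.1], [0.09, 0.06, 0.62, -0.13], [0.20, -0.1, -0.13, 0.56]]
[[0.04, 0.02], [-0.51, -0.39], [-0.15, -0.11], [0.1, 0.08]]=y@[[0.17, 0.12], [-0.72, -0.54], [-0.20, -0.15], [-0.05, -0.03]]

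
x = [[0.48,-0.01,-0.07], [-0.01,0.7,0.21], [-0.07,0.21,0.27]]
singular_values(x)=[0.79, 0.49, 0.17]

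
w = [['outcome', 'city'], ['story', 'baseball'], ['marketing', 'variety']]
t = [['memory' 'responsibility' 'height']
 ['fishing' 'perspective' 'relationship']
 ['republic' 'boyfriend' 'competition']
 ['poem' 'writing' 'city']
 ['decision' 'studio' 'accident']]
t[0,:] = ['memory', 'responsibility', 'height']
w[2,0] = 'marketing'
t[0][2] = 'height'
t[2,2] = 'competition'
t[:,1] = ['responsibility', 'perspective', 'boyfriend', 'writing', 'studio']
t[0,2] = 'height'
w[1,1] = 'baseball'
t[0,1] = 'responsibility'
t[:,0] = ['memory', 'fishing', 'republic', 'poem', 'decision']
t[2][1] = 'boyfriend'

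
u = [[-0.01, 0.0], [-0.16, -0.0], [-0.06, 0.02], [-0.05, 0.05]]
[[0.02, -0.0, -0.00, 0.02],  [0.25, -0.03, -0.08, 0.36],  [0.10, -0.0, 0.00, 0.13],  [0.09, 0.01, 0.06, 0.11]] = u @ [[-1.58, 0.18, 0.48, -2.28],[0.19, 0.29, 1.64, -0.10]]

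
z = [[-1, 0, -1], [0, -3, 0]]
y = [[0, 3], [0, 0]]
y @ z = [[0, -9, 0], [0, 0, 0]]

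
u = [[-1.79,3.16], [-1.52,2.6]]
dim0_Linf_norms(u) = [1.79, 3.16]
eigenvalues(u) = [0.28, 0.53]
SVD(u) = [[-0.77, -0.64], [-0.64, 0.77]] @ diag([4.717955058159381, 0.03162387054577144]) @ [[0.5, -0.87],[-0.87, -0.5]]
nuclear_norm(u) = 4.75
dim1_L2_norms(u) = [3.63, 3.01]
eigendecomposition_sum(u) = [[2.69,  -3.68], [1.77,  -2.41]] + [[-4.48, 6.84], [-3.29, 5.01]]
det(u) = 0.15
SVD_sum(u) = [[-1.81, 3.15], [-1.5, 2.61]] + [[0.02, 0.01], [-0.02, -0.01]]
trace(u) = 0.81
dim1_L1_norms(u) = [4.95, 4.12]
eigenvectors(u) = [[-0.84, -0.81], [-0.55, -0.59]]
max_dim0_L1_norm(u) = 5.76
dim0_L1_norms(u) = [3.31, 5.76]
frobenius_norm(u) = 4.72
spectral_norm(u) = 4.72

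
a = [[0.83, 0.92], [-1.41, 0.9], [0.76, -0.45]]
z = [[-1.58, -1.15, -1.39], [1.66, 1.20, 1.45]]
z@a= [[-0.75,-1.86], [0.79,1.95]]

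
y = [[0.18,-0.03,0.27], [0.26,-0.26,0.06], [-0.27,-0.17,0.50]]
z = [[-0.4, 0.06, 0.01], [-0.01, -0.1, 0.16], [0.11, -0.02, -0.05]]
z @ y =[[-0.06, -0.01, -0.1], [-0.07, -0.00, 0.07], [0.03, 0.01, 0.0]]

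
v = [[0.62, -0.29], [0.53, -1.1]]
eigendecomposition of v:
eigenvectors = [[0.95,0.18], [0.31,0.98]]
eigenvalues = [0.53, -1.01]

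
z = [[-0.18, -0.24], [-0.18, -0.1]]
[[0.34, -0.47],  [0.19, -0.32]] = z@ [[-0.43,1.23], [-1.11,1.02]]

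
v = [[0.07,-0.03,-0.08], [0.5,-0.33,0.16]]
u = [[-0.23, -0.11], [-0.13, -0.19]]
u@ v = [[-0.07, 0.04, 0.00],[-0.1, 0.07, -0.02]]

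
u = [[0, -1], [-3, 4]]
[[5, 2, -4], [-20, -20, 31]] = u@[[0, 4, -5], [-5, -2, 4]]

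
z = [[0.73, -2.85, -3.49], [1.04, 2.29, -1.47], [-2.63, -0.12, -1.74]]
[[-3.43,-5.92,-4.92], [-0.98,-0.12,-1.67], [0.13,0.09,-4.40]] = z @[[-0.51, -0.66, 0.64], [0.24, 0.82, -0.02], [0.68, 0.89, 1.56]]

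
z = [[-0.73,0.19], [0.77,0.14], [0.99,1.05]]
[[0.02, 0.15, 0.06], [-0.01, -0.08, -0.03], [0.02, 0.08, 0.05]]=z @ [[-0.02, -0.15, -0.06],[0.04, 0.22, 0.1]]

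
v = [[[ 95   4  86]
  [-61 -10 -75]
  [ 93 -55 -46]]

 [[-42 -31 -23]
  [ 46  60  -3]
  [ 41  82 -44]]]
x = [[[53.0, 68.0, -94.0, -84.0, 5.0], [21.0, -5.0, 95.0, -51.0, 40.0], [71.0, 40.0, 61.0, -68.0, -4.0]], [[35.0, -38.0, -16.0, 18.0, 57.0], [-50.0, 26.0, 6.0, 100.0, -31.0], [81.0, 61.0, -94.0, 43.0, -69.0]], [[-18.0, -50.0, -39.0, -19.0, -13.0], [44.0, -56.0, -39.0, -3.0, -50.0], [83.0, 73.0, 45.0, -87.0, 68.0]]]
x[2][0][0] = -18.0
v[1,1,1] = 60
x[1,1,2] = 6.0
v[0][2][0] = 93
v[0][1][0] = -61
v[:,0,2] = [86, -23]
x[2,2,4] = 68.0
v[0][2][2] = -46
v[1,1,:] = [46, 60, -3]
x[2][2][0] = 83.0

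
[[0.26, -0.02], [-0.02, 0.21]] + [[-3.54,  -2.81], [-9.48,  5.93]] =[[-3.28, -2.83], [-9.50, 6.14]]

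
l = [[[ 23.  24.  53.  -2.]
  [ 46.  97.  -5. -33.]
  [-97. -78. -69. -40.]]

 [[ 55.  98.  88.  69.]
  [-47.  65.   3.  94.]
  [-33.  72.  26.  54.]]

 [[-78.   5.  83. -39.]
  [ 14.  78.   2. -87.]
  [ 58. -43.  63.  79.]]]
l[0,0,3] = -2.0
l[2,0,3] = -39.0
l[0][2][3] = -40.0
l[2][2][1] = -43.0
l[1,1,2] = 3.0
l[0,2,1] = -78.0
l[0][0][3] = -2.0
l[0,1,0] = 46.0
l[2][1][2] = 2.0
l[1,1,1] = 65.0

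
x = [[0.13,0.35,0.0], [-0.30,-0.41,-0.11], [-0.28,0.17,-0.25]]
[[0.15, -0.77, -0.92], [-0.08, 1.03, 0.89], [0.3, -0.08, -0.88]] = x @ [[0.47, -1.17, -0.01], [0.26, -1.77, -2.62], [-1.53, 0.41, 1.74]]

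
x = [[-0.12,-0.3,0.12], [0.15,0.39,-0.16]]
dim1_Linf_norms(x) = [0.3, 0.39]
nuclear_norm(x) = 0.57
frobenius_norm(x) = 0.56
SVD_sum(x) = [[-0.12, -0.3, 0.12], [0.15, 0.39, -0.16]] + [[-0.00, 0.00, -0.00], [-0.00, 0.0, -0.00]]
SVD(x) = [[-0.61, 0.79], [0.79, 0.61]] @ diag([0.5647838647598586, 0.004380194849267632]) @ [[0.34, 0.87, -0.35], [-0.81, 0.08, -0.59]]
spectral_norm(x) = 0.56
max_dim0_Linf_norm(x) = 0.39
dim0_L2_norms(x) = [0.19, 0.49, 0.2]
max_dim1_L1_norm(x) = 0.7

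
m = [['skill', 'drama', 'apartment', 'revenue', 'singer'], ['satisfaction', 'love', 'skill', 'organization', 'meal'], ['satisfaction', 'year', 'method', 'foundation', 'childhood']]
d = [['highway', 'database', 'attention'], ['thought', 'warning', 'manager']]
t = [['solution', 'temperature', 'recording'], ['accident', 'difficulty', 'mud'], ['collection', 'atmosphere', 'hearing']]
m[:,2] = ['apartment', 'skill', 'method']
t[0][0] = 'solution'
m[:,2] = ['apartment', 'skill', 'method']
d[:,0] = ['highway', 'thought']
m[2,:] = ['satisfaction', 'year', 'method', 'foundation', 'childhood']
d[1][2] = 'manager'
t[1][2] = 'mud'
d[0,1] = 'database'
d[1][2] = 'manager'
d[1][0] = 'thought'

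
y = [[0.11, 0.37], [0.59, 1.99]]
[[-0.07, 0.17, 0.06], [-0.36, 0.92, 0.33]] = y @ [[0.13, 0.52, 0.08], [-0.22, 0.31, 0.14]]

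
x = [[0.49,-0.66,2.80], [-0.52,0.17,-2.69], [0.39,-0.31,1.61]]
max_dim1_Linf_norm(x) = 2.8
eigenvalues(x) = [(2.7+0j), (-0.22+0.04j), (-0.22-0.04j)]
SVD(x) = [[-0.67, 0.64, 0.38], [0.63, 0.76, -0.16], [-0.39, 0.13, -0.91]] @ diag([4.33241097482828, 0.33697810323801713, 0.08978253240780755]) @ [[-0.19, 0.15, -0.97], [-0.09, -0.99, -0.14], [-0.98, 0.06, 0.20]]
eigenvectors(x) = [[(-0.7+0j), (0.83+0j), 0.83-0.00j], [0.58+0.00j, (0.5-0.21j), 0.50+0.21j], [(-0.41+0j), -0.09-0.04j, -0.09+0.04j]]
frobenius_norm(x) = 4.35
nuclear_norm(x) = 4.76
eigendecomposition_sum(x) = [[(0.61-0j),  (-0.5+0j),  2.81+0.00j], [(-0.51+0j),  (0.42+0j),  -2.35+0.00j], [(0.36-0j),  -0.30+0.00j,  1.67+0.00j]] + [[(-0.06+0.14j), (-0.08-0.32j), -0.01-0.68j], [(-0+0.1j), (-0.13-0.17j), (-0.17-0.41j)], [0.01-0.01j, (-0.01+0.04j), (-0.03+0.07j)]] + [[(-0.06-0.14j),(-0.08+0.32j),(-0.01+0.68j)], [(-0-0.1j),-0.13+0.17j,(-0.17+0.41j)], [(0.01+0.01j),-0.01-0.04j,-0.03-0.07j]]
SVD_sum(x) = [[0.54, -0.45, 2.82], [-0.51, 0.42, -2.65], [0.31, -0.26, 1.63]] + [[-0.02, -0.21, -0.03], [-0.02, -0.25, -0.04], [-0.0, -0.04, -0.01]] + [[-0.03, 0.0, 0.01], [0.01, -0.0, -0.00], [0.08, -0.01, -0.02]]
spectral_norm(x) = 4.33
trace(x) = 2.27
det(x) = 0.13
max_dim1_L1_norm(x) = 3.95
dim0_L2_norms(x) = [0.81, 0.75, 4.2]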